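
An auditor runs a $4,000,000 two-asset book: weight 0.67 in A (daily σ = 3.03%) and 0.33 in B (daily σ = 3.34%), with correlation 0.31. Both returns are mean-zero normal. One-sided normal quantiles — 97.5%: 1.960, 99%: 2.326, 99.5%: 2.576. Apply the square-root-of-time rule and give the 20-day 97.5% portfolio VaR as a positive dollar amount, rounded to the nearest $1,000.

σ_p = √(0.67²·3.03² + 0.33²·3.34² + 2·0.31·0.67·0.33·3.03·3.34) = 2.593%.
σ_{20d} = 2.593% × √20 = 11.596%.
VaR = 1.960 × 11.596% = 22.728%; on $4,000,000 that is $909,120.

$909,000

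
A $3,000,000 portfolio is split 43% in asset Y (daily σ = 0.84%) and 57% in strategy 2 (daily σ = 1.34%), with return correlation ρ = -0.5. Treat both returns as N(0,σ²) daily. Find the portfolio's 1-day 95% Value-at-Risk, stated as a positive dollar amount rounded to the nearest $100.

$32,700

σ_p² = 0.43²·0.84² + 0.57²·1.34² + 2·-0.5·0.43·0.57·0.84·1.34 = 0.4380 (%²).
σ_p = √0.4380 = 0.662%.
At 95%, z = 1.645.
VaR = 1.645 × 0.662% = 1.089%; on $3,000,000 that is $32,670.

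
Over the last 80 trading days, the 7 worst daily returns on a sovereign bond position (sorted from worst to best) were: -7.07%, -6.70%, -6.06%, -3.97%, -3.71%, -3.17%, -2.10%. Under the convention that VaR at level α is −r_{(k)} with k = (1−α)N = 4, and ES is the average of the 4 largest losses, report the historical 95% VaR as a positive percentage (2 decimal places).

3.97%

k = 4; the 4th lowest return is -3.97%, so VaR = 3.97%.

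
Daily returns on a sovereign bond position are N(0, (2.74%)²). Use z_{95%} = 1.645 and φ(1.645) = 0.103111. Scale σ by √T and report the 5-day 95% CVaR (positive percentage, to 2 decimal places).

12.63%

σ_{5d} = 2.74% × √5 = 6.127%.
ES multiplier = φ(z)/(1−α) = 0.103111/0.05 = 2.062.
ES = 6.127% × 2.062 = 12.634%.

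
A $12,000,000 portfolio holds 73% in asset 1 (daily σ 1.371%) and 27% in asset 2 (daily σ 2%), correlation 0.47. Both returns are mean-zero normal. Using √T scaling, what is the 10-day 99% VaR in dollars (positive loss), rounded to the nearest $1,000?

σ_p = √(0.73²·1.371² + 0.27²·2² + 2·0.47·0.73·0.27·1.371·2) = 1.342%.
σ_{10d} = 1.342% × √10 = 4.244%.
z(99%) = 2.326.
VaR = 2.326 × 4.244% = 9.872%; on $12,000,000 that is $1,184,640.

$1,185,000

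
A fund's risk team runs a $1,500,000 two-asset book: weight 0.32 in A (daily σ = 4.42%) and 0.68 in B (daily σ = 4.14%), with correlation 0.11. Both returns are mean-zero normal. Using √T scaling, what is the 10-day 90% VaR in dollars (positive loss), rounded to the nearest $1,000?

$200,000

σ_p = √(0.32²·4.42² + 0.68²·4.14² + 2·0.11·0.32·0.68·4.42·4.14) = 3.287%.
σ_{10d} = 3.287% × √10 = 10.394%.
z(90%) = 1.282.
VaR = 1.282 × 10.394% = 13.325%; on $1,500,000 that is $199,875.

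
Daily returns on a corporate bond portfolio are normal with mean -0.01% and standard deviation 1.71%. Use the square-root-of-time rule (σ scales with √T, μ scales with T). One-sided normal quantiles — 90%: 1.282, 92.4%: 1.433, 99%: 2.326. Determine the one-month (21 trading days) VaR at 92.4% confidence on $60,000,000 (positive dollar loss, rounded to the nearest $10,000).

$6,860,000

σ_{21d} = 1.71% × √21 = 7.836%; μ_{21d} = 21 × -0.01% = -0.210%.
VaR = −(-0.210%) + 1.433 × 7.836% = 11.439%.
On $60,000,000: 0.11439 × $60,000,000 = $6,863,400.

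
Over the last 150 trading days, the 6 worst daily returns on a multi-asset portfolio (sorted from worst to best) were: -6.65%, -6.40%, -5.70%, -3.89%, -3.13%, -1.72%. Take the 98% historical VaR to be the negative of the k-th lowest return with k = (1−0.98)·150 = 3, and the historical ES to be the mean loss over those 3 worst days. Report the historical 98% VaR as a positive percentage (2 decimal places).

5.70%

k = 3; the 3rd lowest return is -5.70%, so VaR = 5.70%.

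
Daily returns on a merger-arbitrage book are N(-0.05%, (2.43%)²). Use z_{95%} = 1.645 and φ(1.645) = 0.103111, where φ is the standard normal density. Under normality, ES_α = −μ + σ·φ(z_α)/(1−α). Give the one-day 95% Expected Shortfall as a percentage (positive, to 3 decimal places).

Tail multiplier: φ(z)/(1−α) = 0.103111 / 0.05 = 2.062.
ES = −(-0.05%) + 2.43% × 2.062 = 5.061%.

5.061%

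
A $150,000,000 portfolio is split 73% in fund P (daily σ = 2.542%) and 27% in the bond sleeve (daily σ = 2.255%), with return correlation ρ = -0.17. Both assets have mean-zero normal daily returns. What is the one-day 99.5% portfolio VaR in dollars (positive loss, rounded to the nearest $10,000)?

σ_p² = 0.73²·2.542² + 0.27²·2.255² + 2·-0.17·0.73·0.27·2.542·2.255 = 3.4300 (%²).
σ_p = √3.4300 = 1.852%.
At 99.5%, z = 2.576.
VaR = 2.576 × 1.852% = 4.771%; on $150,000,000 that is $7,156,500.

$7,160,000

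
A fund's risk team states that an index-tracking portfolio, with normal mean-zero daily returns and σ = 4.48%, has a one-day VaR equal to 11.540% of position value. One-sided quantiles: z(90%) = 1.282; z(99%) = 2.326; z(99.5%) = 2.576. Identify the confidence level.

Implied z = VaR/σ = 11.540 / 4.48 = 2.576.
This matches z(99.5%) = 2.576.

99.5%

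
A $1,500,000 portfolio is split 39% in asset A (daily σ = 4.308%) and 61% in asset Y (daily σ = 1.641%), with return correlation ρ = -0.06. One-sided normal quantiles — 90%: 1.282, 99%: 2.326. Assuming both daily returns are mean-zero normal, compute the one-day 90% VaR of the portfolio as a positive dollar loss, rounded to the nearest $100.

$36,600

σ_p² = 0.39²·4.308² + 0.61²·1.641² + 2·-0.06·0.39·0.61·4.308·1.641 = 3.6230 (%²).
σ_p = √3.6230 = 1.903%.
VaR = 1.282 × 1.903% = 2.440%; on $1,500,000 that is $36,600.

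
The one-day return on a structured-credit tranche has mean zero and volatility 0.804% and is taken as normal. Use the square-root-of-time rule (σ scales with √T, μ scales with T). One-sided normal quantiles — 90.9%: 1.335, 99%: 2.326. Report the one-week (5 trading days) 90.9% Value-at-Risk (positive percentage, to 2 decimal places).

2.40%

σ_{5d} = 0.804% × √5 = 1.798%.
VaR = 1.335 × 1.798% = 2.400%.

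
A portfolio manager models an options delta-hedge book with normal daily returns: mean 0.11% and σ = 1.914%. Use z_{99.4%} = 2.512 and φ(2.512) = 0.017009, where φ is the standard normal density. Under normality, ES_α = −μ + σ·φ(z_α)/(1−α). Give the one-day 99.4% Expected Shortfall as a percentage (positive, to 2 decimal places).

5.32%

Tail multiplier: φ(z)/(1−α) = 0.017009 / 0.006 = 2.835.
ES = −(0.11%) + 1.914% × 2.835 = 5.316%.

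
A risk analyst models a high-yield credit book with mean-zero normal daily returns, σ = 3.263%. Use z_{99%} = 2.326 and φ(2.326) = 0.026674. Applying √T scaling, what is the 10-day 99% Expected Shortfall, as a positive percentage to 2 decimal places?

27.52%

σ_{10d} = 3.263% × √10 = 10.319%.
ES multiplier = φ(z)/(1−α) = 0.026674/0.01 = 2.667.
ES = 10.319% × 2.667 = 27.521%.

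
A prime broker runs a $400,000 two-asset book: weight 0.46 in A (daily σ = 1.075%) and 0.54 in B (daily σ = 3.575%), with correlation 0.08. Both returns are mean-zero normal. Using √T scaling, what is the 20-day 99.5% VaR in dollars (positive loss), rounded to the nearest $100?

σ_p = √(0.46²·1.075² + 0.54²·3.575² + 2·0.08·0.46·0.54·1.075·3.575) = 2.031%.
σ_{20d} = 2.031% × √20 = 9.083%.
z(99.5%) = 2.576.
VaR = 2.576 × 9.083% = 23.398%; on $400,000 that is $93,592.

$93,600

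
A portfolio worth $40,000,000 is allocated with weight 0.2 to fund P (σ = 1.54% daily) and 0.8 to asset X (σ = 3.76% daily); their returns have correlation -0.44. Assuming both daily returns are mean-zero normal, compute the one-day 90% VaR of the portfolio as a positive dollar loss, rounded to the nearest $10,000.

σ_p² = 0.2²·1.54² + 0.8²·3.76² + 2·-0.44·0.2·0.8·1.54·3.76 = 8.3276 (%²).
σ_p = √8.3276 = 2.886%.
At 90%, z = 1.282.
VaR = 1.282 × 2.886% = 3.700%; on $40,000,000 that is $1,480,000.

$1,480,000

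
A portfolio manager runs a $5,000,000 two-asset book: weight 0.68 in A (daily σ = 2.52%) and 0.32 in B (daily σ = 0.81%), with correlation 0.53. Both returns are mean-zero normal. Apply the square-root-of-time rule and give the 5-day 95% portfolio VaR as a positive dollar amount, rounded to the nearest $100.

σ_p = √(0.68²·2.52² + 0.32²·0.81² + 2·0.53·0.68·0.32·2.52·0.81) = 1.864%.
σ_{5d} = 1.864% × √5 = 4.168%.
z(95%) = 1.645.
VaR = 1.645 × 4.168% = 6.856%; on $5,000,000 that is $342,800.

$342,800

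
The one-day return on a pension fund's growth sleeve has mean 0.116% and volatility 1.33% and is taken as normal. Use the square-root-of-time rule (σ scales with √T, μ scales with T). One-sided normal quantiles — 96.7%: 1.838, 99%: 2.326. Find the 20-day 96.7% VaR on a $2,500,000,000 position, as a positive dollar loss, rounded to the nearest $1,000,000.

σ_{20d} = 1.33% × √20 = 5.948%; μ_{20d} = 20 × 0.116% = 2.320%.
VaR = −(2.320%) + 1.838 × 5.948% = 8.612%.
On $2,500,000,000: 0.08612 × $2,500,000,000 = $215,300,000.

$215,000,000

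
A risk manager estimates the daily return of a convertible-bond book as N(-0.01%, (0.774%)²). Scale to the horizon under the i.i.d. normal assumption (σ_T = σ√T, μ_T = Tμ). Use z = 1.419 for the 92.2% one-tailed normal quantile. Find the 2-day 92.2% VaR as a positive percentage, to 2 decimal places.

1.57%

σ_{2d} = 0.774% × √2 = 1.095%; μ_{2d} = 2 × -0.01% = -0.020%.
VaR = −(-0.020%) + 1.419 × 1.095% = 1.574%.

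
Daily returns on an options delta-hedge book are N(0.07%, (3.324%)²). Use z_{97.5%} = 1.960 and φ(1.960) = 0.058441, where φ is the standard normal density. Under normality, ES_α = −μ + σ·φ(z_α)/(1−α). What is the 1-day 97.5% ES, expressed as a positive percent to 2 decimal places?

7.70%

Tail multiplier: φ(z)/(1−α) = 0.058441 / 0.025 = 2.338.
ES = −(0.07%) + 3.324% × 2.338 = 7.702%.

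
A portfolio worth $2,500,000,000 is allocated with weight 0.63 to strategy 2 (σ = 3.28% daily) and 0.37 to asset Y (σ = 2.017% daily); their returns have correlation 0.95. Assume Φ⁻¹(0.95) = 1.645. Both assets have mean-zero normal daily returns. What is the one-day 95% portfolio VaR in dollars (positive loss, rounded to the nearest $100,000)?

σ_p² = 0.63²·3.28² + 0.37²·2.017² + 2·0.95·0.63·0.37·3.28·2.017 = 7.7570 (%²).
σ_p = √7.7570 = 2.785%.
VaR = 1.645 × 2.785% = 4.581%; on $2,500,000,000 that is $114,525,000.

$114,500,000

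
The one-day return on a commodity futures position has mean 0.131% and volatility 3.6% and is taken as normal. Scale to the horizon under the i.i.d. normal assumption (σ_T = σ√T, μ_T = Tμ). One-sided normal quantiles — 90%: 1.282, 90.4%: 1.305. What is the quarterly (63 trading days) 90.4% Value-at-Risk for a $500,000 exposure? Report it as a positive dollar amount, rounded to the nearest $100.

$145,200

σ_{63d} = 3.6% × √63 = 28.574%; μ_{63d} = 63 × 0.131% = 8.253%.
VaR = −(8.253%) + 1.305 × 28.574% = 29.036%.
On $500,000: 0.29036 × $500,000 = $145,180.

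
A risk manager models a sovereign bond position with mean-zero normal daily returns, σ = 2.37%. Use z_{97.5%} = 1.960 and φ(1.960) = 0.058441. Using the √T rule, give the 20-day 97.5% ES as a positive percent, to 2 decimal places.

σ_{20d} = 2.37% × √20 = 10.599%.
ES multiplier = φ(z)/(1−α) = 0.058441/0.025 = 2.338.
ES = 10.599% × 2.338 = 24.780%.

24.78%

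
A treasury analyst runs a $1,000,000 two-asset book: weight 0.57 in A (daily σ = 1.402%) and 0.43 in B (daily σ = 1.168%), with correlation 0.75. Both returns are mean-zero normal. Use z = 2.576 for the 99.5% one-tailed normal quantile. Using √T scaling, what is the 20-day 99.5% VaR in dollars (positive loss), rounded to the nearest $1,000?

σ_p = √(0.57²·1.402² + 0.43²·1.168² + 2·0.75·0.57·0.43·1.402·1.168) = 1.222%.
σ_{20d} = 1.222% × √20 = 5.465%.
VaR = 2.576 × 5.465% = 14.078%; on $1,000,000 that is $140,780.

$141,000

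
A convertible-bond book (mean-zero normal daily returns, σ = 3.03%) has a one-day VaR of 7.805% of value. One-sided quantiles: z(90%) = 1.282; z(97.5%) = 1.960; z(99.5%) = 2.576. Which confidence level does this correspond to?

99.5%

Implied z = VaR/σ = 7.805 / 3.03 = 2.576.
This matches z(99.5%) = 2.576.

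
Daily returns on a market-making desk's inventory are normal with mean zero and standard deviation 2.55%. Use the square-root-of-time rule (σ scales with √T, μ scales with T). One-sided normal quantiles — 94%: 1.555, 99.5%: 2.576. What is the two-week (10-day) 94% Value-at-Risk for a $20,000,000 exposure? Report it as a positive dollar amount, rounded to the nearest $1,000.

σ_{10d} = 2.55% × √10 = 8.064%.
VaR = 1.555 × 8.064% = 12.540%.
On $20,000,000: 0.12540 × $20,000,000 = $2,508,000.

$2,508,000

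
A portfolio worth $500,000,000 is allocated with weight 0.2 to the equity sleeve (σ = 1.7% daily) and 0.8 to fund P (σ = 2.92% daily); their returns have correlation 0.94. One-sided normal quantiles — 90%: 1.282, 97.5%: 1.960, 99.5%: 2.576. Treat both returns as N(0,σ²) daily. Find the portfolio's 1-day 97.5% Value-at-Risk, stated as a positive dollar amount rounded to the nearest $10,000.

$26,050,000

σ_p² = 0.2²·1.7² + 0.8²·2.92² + 2·0.94·0.2·0.8·1.7·2.92 = 7.0657 (%²).
σ_p = √7.0657 = 2.658%.
VaR = 1.960 × 2.658% = 5.210%; on $500,000,000 that is $26,050,000.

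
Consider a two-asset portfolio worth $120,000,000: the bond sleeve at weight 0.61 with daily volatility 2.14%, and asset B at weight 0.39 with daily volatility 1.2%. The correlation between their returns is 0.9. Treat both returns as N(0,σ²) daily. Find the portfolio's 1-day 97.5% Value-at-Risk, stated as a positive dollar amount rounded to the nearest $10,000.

$4,090,000

σ_p² = 0.61²·2.14² + 0.39²·1.2² + 2·0.9·0.61·0.39·2.14·1.2 = 3.0228 (%²).
σ_p = √3.0228 = 1.739%.
At 97.5%, z = 1.960.
VaR = 1.960 × 1.739% = 3.408%; on $120,000,000 that is $4,089,600.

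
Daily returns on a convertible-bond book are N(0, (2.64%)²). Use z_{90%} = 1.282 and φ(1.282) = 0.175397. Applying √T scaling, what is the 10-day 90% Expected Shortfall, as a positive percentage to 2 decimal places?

14.64%

σ_{10d} = 2.64% × √10 = 8.348%.
ES multiplier = φ(z)/(1−α) = 0.175397/0.1 = 1.754.
ES = 8.348% × 1.754 = 14.642%.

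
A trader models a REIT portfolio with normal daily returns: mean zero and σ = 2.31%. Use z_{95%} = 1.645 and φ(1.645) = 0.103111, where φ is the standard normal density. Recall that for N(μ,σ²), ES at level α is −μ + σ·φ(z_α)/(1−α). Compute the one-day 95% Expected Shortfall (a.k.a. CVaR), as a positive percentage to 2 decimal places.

Tail multiplier: φ(z)/(1−α) = 0.103111 / 0.05 = 2.062.
ES = 2.31% × 2.062 = 4.763%.

4.76%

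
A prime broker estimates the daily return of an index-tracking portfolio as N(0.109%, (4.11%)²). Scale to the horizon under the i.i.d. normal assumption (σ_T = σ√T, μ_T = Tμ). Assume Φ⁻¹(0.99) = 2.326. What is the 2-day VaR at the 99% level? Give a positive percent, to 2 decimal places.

σ_{2d} = 4.11% × √2 = 5.812%; μ_{2d} = 2 × 0.109% = 0.218%.
VaR = −(0.218%) + 2.326 × 5.812% = 13.301%.

13.30%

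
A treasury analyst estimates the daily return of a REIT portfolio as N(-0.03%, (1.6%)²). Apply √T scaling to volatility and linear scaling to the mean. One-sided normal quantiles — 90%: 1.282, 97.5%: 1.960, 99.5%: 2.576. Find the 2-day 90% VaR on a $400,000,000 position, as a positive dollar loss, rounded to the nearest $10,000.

$11,840,000

σ_{2d} = 1.6% × √2 = 2.263%; μ_{2d} = 2 × -0.03% = -0.060%.
VaR = −(-0.060%) + 1.282 × 2.263% = 2.961%.
On $400,000,000: 0.02961 × $400,000,000 = $11,844,000.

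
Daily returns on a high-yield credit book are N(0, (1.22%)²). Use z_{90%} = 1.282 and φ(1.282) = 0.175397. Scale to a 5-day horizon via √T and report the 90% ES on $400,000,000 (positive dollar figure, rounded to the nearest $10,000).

σ_{5d} = 1.22% × √5 = 2.728%.
ES multiplier = φ(z)/(1−α) = 0.175397/0.1 = 1.754.
ES = 2.728% × 1.754 = 4.785%; on $400,000,000: $19,140,000.

$19,140,000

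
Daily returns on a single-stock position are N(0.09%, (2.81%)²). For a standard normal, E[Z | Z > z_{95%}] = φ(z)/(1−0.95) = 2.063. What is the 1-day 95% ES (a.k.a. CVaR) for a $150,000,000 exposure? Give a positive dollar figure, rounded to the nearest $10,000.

ES = −(0.09%) + 2.81% × 2.063 = 5.707%.
On $150,000,000: 0.05707 × $150,000,000 = $8,560,500.

$8,560,000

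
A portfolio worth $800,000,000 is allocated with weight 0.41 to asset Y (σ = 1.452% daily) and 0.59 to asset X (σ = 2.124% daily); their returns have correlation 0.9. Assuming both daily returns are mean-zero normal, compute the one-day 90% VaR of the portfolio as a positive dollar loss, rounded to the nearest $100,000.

σ_p² = 0.41²·1.452² + 0.59²·2.124² + 2·0.9·0.41·0.59·1.452·2.124 = 3.2677 (%²).
σ_p = √3.2677 = 1.808%.
At 90%, z = 1.282.
VaR = 1.282 × 1.808% = 2.318%; on $800,000,000 that is $18,544,000.

$18,500,000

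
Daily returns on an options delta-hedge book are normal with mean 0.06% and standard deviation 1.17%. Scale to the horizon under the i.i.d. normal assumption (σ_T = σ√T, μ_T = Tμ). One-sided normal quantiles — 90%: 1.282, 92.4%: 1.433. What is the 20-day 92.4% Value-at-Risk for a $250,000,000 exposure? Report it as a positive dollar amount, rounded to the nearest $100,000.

σ_{20d} = 1.17% × √20 = 5.232%; μ_{20d} = 20 × 0.06% = 1.200%.
VaR = −(1.200%) + 1.433 × 5.232% = 6.297%.
On $250,000,000: 0.06297 × $250,000,000 = $15,742,500.

$15,700,000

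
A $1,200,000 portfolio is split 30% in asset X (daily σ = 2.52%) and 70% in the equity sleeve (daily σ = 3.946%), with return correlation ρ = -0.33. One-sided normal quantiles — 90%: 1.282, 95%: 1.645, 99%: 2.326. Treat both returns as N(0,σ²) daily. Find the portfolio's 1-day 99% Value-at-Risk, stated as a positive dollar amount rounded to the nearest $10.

σ_p² = 0.3²·2.52² + 0.7²·3.946² + 2·-0.33·0.3·0.7·2.52·3.946 = 6.8231 (%²).
σ_p = √6.8231 = 2.612%.
VaR = 2.326 × 2.612% = 6.076%; on $1,200,000 that is $72,912.

$72,910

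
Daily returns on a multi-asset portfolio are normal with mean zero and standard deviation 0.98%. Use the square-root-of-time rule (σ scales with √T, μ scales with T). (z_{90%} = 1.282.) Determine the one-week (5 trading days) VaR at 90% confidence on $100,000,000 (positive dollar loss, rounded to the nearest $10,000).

σ_{5d} = 0.98% × √5 = 2.191%.
VaR = 1.282 × 2.191% = 2.809%.
On $100,000,000: 0.02809 × $100,000,000 = $2,809,000.

$2,810,000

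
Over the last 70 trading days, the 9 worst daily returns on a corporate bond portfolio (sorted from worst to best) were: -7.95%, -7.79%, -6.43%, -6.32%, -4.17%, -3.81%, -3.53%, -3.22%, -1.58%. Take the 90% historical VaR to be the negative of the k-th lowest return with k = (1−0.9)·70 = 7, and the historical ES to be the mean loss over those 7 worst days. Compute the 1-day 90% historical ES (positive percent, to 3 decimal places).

The 7 worst returns sum to -40.00%.
ES = −(-40.00%) / 7 = 5.7142…% ≈ 5.714%.

5.714%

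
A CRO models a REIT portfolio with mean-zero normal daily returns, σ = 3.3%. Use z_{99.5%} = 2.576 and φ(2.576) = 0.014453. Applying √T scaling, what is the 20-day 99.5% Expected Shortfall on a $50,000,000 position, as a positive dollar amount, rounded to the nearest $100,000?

σ_{20d} = 3.3% × √20 = 14.758%.
ES multiplier = φ(z)/(1−α) = 0.014453/0.005 = 2.891.
ES = 14.758% × 2.891 = 42.665%; on $50,000,000: $21,332,500.

$21,300,000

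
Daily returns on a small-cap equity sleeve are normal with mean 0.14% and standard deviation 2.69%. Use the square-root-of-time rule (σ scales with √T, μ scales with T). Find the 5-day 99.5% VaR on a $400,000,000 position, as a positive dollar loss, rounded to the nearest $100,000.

At 99.5%, z = 2.576.
σ_{5d} = 2.69% × √5 = 6.015%; μ_{5d} = 5 × 0.14% = 0.700%.
VaR = −(0.700%) + 2.576 × 6.015% = 14.795%.
On $400,000,000: 0.14795 × $400,000,000 = $59,180,000.

$59,200,000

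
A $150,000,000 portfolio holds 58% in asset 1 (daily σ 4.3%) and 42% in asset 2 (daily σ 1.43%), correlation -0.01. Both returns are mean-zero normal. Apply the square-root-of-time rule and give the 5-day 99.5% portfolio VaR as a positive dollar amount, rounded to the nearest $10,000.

σ_p = √(0.58²·4.3² + 0.42²·1.43² + 2·-0.01·0.58·0.42·4.3·1.43) = 2.559%.
σ_{5d} = 2.559% × √5 = 5.722%.
z(99.5%) = 2.576.
VaR = 2.576 × 5.722% = 14.740%; on $150,000,000 that is $22,110,000.

$22,110,000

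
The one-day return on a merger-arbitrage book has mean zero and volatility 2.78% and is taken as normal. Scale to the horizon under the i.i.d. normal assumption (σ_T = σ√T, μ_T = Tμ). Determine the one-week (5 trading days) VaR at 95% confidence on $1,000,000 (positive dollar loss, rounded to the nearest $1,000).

At 95%, z = 1.645.
σ_{5d} = 2.78% × √5 = 6.216%.
VaR = 1.645 × 6.216% = 10.225%.
On $1,000,000: 0.10225 × $1,000,000 = $102,250.

$102,000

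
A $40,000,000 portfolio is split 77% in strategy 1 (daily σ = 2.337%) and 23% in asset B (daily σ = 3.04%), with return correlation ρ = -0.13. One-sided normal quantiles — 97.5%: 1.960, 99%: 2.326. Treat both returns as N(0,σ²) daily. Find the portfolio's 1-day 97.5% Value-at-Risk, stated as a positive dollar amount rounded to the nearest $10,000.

σ_p² = 0.77²·2.337² + 0.23²·3.04² + 2·-0.13·0.77·0.23·2.337·3.04 = 3.3999 (%²).
σ_p = √3.3999 = 1.844%.
VaR = 1.960 × 1.844% = 3.614%; on $40,000,000 that is $1,445,600.

$1,450,000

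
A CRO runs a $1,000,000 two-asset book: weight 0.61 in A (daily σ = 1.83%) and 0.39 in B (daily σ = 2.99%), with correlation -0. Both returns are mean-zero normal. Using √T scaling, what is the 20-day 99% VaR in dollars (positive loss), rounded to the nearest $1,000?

$168,000

σ_p = √(0.61²·1.83² + 0.39²·2.99² + 2·-0·0.61·0.39·1.83·2.99) = 1.614%.
σ_{20d} = 1.614% × √20 = 7.218%.
z(99%) = 2.326.
VaR = 2.326 × 7.218% = 16.789%; on $1,000,000 that is $167,890.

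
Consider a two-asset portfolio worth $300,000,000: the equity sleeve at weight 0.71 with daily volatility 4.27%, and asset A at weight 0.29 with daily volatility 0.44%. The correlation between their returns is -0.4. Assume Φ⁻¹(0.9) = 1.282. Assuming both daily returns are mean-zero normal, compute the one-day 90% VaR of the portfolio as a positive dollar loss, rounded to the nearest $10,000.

σ_p² = 0.71²·4.27² + 0.29²·0.44² + 2·-0.4·0.71·0.29·4.27·0.44 = 8.8980 (%²).
σ_p = √8.8980 = 2.983%.
VaR = 1.282 × 2.983% = 3.824%; on $300,000,000 that is $11,472,000.

$11,470,000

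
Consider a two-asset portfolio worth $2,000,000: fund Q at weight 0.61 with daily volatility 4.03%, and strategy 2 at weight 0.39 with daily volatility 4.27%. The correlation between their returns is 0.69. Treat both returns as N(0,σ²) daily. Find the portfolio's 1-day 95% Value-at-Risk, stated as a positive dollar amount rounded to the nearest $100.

σ_p² = 0.61²·4.03² + 0.39²·4.27² + 2·0.69·0.61·0.39·4.03·4.27 = 14.4659 (%²).
σ_p = √14.4659 = 3.803%.
At 95%, z = 1.645.
VaR = 1.645 × 3.803% = 6.256%; on $2,000,000 that is $125,120.

$125,100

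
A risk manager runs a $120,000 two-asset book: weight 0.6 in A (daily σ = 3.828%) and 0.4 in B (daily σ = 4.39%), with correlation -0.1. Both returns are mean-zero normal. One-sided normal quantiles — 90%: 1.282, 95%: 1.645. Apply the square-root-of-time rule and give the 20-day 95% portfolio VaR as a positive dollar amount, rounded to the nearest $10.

$24,260

σ_p = √(0.6²·3.828² + 0.4²·4.39² + 2·-0.1·0.6·0.4·3.828·4.39) = 2.748%.
σ_{20d} = 2.748% × √20 = 12.289%.
VaR = 1.645 × 12.289% = 20.215%; on $120,000 that is $24,258.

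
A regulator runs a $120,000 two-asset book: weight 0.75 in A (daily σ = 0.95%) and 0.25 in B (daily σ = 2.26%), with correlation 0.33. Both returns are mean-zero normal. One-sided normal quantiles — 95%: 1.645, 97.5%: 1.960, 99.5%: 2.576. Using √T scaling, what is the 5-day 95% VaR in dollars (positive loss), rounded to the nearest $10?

$4,610

σ_p = √(0.75²·0.95² + 0.25²·2.26² + 2·0.33·0.75·0.25·0.95·2.26) = 1.045%.
σ_{5d} = 1.045% × √5 = 2.337%.
VaR = 1.645 × 2.337% = 3.844%; on $120,000 that is $4,613.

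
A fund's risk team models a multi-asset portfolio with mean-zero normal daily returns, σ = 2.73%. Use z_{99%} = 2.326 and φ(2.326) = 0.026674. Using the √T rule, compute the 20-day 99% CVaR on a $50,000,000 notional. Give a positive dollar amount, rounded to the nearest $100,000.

σ_{20d} = 2.73% × √20 = 12.209%.
ES multiplier = φ(z)/(1−α) = 0.026674/0.01 = 2.667.
ES = 12.209% × 2.667 = 32.561%; on $50,000,000: $16,280,500.

$16,300,000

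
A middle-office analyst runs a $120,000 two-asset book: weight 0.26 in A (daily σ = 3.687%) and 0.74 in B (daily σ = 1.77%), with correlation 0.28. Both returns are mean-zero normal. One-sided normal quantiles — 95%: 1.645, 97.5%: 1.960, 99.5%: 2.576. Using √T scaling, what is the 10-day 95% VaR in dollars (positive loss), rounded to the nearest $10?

σ_p = √(0.26²·3.687² + 0.74²·1.77² + 2·0.28·0.26·0.74·3.687·1.77) = 1.827%.
σ_{10d} = 1.827% × √10 = 5.777%.
VaR = 1.645 × 5.777% = 9.503%; on $120,000 that is $11,404.

$11,400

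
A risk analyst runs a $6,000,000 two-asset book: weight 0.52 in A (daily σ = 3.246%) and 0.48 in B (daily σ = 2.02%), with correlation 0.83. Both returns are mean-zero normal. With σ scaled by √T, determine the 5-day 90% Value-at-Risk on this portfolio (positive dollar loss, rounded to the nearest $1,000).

σ_p = √(0.52²·3.246² + 0.48²·2.02² + 2·0.83·0.52·0.48·3.246·2.02) = 2.551%.
σ_{5d} = 2.551% × √5 = 5.704%.
z(90%) = 1.282.
VaR = 1.282 × 5.704% = 7.313%; on $6,000,000 that is $438,780.

$439,000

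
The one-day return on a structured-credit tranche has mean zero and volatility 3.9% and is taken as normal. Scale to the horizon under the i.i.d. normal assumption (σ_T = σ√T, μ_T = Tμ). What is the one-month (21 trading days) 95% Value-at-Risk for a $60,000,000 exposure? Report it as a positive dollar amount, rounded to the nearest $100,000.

$17,600,000

At 95%, z = 1.645.
σ_{21d} = 3.9% × √21 = 17.872%.
VaR = 1.645 × 17.872% = 29.399%.
On $60,000,000: 0.29399 × $60,000,000 = $17,639,400.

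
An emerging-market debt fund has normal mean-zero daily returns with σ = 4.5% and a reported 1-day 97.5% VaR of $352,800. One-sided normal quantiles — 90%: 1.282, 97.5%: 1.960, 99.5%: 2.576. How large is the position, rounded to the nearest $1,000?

$4,000,000

VaR as a fraction of value: z·σ = 1.960 × 4.5% = 8.82%.
Position = $352,800 / 0.0882 = $4,000,000.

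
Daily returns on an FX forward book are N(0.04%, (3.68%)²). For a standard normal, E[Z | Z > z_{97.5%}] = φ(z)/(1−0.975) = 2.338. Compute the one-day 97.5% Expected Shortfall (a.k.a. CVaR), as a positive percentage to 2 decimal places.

ES = −(0.04%) + 3.68% × 2.338 = 8.564%.

8.56%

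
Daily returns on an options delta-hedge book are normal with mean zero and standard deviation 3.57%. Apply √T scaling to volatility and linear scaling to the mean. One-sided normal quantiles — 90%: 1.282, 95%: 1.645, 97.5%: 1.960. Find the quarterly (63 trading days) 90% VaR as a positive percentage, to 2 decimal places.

36.33%

σ_{63d} = 3.57% × √63 = 28.336%.
VaR = 1.282 × 28.336% = 36.327%.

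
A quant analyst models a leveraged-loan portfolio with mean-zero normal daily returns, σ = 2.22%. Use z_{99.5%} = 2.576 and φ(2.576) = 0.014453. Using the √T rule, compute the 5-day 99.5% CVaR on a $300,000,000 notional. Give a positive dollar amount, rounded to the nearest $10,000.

σ_{5d} = 2.22% × √5 = 4.964%.
ES multiplier = φ(z)/(1−α) = 0.014453/0.005 = 2.891.
ES = 4.964% × 2.891 = 14.351%; on $300,000,000: $43,053,000.

$43,050,000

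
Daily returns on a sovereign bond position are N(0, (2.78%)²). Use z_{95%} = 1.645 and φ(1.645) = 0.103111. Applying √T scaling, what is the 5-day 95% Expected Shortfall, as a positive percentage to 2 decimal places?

σ_{5d} = 2.78% × √5 = 6.216%.
ES multiplier = φ(z)/(1−α) = 0.103111/0.05 = 2.062.
ES = 6.216% × 2.062 = 12.817%.

12.82%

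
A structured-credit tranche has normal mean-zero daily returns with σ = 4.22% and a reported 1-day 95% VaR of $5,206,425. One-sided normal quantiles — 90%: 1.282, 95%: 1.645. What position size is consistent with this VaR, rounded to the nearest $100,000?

$75,000,000

VaR as a fraction of value: z·σ = 1.645 × 4.22% = 6.9419%.
Position = $5,206,425 / 0.069419 = $75,000,000.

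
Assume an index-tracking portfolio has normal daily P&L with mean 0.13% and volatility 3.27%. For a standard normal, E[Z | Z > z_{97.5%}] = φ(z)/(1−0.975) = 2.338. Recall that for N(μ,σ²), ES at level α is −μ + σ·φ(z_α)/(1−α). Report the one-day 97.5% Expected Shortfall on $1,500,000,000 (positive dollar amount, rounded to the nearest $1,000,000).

ES = −(0.13%) + 3.27% × 2.338 = 7.515%.
On $1,500,000,000: 0.07515 × $1,500,000,000 = $112,725,000.

$113,000,000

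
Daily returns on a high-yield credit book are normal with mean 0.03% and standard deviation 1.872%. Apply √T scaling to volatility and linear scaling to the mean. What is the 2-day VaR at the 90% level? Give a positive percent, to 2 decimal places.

At 90%, z = 1.282.
σ_{2d} = 1.872% × √2 = 2.647%; μ_{2d} = 2 × 0.03% = 0.060%.
VaR = −(0.060%) + 1.282 × 2.647% = 3.333%.

3.33%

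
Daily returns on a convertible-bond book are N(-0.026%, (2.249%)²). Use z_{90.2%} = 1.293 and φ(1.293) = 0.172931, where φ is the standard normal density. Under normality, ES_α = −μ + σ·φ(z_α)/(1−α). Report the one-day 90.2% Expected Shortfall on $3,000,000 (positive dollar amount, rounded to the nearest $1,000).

Tail multiplier: φ(z)/(1−α) = 0.172931 / 0.098 = 1.765.
ES = −(-0.026%) + 2.249% × 1.765 = 3.995%.
On $3,000,000: 0.03995 × $3,000,000 = $119,850.

$120,000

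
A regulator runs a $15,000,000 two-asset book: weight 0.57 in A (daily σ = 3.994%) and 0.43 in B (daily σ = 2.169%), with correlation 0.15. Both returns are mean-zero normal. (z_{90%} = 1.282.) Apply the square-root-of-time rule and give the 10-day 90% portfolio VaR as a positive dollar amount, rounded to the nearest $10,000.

$1,570,000

σ_p = √(0.57²·3.994² + 0.43²·2.169² + 2·0.15·0.57·0.43·3.994·2.169) = 2.586%.
σ_{10d} = 2.586% × √10 = 8.178%.
VaR = 1.282 × 8.178% = 10.484%; on $15,000,000 that is $1,572,600.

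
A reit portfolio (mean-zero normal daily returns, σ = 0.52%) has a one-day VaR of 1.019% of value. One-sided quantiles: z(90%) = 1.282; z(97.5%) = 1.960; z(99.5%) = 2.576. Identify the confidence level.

Implied z = VaR/σ = 1.019 / 0.52 = 1.960.
This matches z(97.5%) = 1.960.

97.5%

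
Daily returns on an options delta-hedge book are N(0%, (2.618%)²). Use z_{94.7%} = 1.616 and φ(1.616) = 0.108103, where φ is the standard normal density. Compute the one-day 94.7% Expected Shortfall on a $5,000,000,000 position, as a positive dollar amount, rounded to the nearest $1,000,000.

Tail multiplier: φ(z)/(1−α) = 0.108103 / 0.053 = 2.040.
ES = 2.618% × 2.040 = 5.341%.
On $5,000,000,000: 0.05341 × $5,000,000,000 = $267,050,000.

$267,000,000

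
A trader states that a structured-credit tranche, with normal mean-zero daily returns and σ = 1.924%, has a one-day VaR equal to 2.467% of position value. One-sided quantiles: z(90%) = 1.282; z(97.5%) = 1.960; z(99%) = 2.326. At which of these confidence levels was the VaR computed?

Implied z = VaR/σ = 2.467 / 1.924 = 1.282.
This matches z(90%) = 1.282.

90%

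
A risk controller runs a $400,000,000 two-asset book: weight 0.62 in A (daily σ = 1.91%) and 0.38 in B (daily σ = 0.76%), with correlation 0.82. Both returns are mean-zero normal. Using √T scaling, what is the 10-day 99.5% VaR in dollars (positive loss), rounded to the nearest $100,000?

σ_p = √(0.62²·1.91² + 0.38²·0.76² + 2·0.82·0.62·0.38·1.91·0.76) = 1.431%.
σ_{10d} = 1.431% × √10 = 4.525%.
z(99.5%) = 2.576.
VaR = 2.576 × 4.525% = 11.656%; on $400,000,000 that is $46,624,000.

$46,600,000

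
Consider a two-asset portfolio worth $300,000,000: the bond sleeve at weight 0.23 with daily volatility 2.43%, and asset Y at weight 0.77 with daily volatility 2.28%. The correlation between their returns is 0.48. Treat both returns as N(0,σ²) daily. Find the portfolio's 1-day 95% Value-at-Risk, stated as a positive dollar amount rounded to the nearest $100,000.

σ_p² = 0.23²·2.43² + 0.77²·2.28² + 2·0.48·0.23·0.77·2.43·2.28 = 4.3365 (%²).
σ_p = √4.3365 = 2.082%.
At 95%, z = 1.645.
VaR = 1.645 × 2.082% = 3.425%; on $300,000,000 that is $10,275,000.

$10,300,000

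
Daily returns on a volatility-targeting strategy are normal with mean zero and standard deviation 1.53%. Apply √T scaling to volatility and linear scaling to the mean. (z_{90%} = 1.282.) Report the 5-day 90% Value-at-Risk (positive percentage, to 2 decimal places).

4.39%

σ_{5d} = 1.53% × √5 = 3.421%.
VaR = 1.282 × 3.421% = 4.386%.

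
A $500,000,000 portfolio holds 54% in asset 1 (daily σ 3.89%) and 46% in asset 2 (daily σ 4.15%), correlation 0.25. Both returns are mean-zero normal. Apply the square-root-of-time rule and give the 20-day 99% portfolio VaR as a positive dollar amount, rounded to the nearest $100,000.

$165,000,000

σ_p = √(0.54²·3.89² + 0.46²·4.15² + 2·0.25·0.54·0.46·3.89·4.15) = 3.172%.
σ_{20d} = 3.172% × √20 = 14.186%.
z(99%) = 2.326.
VaR = 2.326 × 14.186% = 32.997%; on $500,000,000 that is $164,985,000.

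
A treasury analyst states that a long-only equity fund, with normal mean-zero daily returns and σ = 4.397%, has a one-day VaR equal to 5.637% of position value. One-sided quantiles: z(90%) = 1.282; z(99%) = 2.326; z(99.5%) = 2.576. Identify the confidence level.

90%

Implied z = VaR/σ = 5.637 / 4.397 = 1.282.
This matches z(90%) = 1.282.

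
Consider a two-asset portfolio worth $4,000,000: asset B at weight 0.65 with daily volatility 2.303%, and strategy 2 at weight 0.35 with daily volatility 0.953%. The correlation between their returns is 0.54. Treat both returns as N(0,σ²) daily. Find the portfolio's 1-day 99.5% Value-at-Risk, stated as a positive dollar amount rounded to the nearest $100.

σ_p² = 0.65²·2.303² + 0.35²·0.953² + 2·0.54·0.65·0.35·2.303·0.953 = 2.8914 (%²).
σ_p = √2.8914 = 1.700%.
At 99.5%, z = 2.576.
VaR = 2.576 × 1.700% = 4.379%; on $4,000,000 that is $175,160.

$175,200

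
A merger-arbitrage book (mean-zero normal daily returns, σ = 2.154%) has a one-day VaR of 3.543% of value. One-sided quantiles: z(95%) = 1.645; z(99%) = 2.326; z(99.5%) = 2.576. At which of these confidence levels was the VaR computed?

95%

Implied z = VaR/σ = 3.543 / 2.154 = 1.645.
This matches z(95%) = 1.645.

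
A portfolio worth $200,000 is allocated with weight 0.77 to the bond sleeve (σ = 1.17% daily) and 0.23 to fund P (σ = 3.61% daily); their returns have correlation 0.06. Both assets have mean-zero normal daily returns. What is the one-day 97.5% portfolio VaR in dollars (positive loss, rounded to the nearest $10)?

$4,940

σ_p² = 0.77²·1.17² + 0.23²·3.61² + 2·0.06·0.77·0.23·1.17·3.61 = 1.5908 (%²).
σ_p = √1.5908 = 1.261%.
At 97.5%, z = 1.960.
VaR = 1.960 × 1.261% = 2.472%; on $200,000 that is $4,944.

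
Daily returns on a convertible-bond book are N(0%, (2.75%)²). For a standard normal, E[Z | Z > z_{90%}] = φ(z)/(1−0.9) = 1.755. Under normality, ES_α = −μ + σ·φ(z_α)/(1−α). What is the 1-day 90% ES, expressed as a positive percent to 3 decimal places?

4.826%

ES = 2.75% × 1.755 = 4.826%.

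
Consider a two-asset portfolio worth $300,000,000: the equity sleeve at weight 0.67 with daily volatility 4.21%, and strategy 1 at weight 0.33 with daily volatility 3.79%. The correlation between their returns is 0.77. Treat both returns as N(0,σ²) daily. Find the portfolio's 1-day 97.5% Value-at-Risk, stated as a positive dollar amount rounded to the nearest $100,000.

σ_p² = 0.67²·4.21² + 0.33²·3.79² + 2·0.77·0.67·0.33·4.21·3.79 = 14.9535 (%²).
σ_p = √14.9535 = 3.867%.
At 97.5%, z = 1.960.
VaR = 1.960 × 3.867% = 7.579%; on $300,000,000 that is $22,737,000.

$22,700,000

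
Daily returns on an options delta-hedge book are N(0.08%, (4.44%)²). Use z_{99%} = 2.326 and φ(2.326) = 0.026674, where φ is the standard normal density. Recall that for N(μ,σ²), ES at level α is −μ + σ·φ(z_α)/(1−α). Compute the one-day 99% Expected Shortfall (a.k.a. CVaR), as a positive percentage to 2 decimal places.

Tail multiplier: φ(z)/(1−α) = 0.026674 / 0.01 = 2.667.
ES = −(0.08%) + 4.44% × 2.667 = 11.761%.

11.76%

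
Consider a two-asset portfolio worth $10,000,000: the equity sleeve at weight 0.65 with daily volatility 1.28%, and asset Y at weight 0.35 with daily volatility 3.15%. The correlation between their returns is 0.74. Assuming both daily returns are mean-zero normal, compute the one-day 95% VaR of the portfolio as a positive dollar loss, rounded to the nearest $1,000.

$297,000

σ_p² = 0.65²·1.28² + 0.35²·3.15² + 2·0.74·0.65·0.35·1.28·3.15 = 3.2653 (%²).
σ_p = √3.2653 = 1.807%.
At 95%, z = 1.645.
VaR = 1.645 × 1.807% = 2.973%; on $10,000,000 that is $297,300.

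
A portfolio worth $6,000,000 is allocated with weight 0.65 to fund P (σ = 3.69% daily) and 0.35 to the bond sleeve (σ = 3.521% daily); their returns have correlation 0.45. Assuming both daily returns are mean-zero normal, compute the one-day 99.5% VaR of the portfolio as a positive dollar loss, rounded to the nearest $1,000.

$487,000

σ_p² = 0.65²·3.69² + 0.35²·3.521² + 2·0.45·0.65·0.35·3.69·3.521 = 9.9317 (%²).
σ_p = √9.9317 = 3.151%.
At 99.5%, z = 2.576.
VaR = 2.576 × 3.151% = 8.117%; on $6,000,000 that is $487,020.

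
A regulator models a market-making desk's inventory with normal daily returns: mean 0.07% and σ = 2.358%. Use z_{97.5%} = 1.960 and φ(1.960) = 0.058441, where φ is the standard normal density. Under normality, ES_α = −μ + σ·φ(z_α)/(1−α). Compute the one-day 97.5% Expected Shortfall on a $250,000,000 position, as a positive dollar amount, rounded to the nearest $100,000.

$13,600,000

Tail multiplier: φ(z)/(1−α) = 0.058441 / 0.025 = 2.338.
ES = −(0.07%) + 2.358% × 2.338 = 5.443%.
On $250,000,000: 0.05443 × $250,000,000 = $13,607,500.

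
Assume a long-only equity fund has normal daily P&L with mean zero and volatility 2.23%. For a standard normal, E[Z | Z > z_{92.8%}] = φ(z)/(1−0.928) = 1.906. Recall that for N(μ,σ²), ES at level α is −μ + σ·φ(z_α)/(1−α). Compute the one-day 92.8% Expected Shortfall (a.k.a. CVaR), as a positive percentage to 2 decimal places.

4.25%

ES = 2.23% × 1.906 = 4.250%.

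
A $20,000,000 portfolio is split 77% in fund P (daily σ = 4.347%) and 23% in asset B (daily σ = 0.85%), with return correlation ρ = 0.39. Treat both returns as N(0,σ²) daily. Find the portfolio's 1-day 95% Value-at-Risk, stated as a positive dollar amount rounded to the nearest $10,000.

σ_p² = 0.77²·4.347² + 0.23²·0.85² + 2·0.39·0.77·0.23·4.347·0.85 = 11.7523 (%²).
σ_p = √11.7523 = 3.428%.
At 95%, z = 1.645.
VaR = 1.645 × 3.428% = 5.639%; on $20,000,000 that is $1,127,800.

$1,130,000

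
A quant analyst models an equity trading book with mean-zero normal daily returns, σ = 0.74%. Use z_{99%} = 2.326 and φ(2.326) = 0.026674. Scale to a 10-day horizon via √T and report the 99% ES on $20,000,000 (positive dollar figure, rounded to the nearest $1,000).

σ_{10d} = 0.74% × √10 = 2.340%.
ES multiplier = φ(z)/(1−α) = 0.026674/0.01 = 2.667.
ES = 2.340% × 2.667 = 6.241%; on $20,000,000: $1,248,200.

$1,248,000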